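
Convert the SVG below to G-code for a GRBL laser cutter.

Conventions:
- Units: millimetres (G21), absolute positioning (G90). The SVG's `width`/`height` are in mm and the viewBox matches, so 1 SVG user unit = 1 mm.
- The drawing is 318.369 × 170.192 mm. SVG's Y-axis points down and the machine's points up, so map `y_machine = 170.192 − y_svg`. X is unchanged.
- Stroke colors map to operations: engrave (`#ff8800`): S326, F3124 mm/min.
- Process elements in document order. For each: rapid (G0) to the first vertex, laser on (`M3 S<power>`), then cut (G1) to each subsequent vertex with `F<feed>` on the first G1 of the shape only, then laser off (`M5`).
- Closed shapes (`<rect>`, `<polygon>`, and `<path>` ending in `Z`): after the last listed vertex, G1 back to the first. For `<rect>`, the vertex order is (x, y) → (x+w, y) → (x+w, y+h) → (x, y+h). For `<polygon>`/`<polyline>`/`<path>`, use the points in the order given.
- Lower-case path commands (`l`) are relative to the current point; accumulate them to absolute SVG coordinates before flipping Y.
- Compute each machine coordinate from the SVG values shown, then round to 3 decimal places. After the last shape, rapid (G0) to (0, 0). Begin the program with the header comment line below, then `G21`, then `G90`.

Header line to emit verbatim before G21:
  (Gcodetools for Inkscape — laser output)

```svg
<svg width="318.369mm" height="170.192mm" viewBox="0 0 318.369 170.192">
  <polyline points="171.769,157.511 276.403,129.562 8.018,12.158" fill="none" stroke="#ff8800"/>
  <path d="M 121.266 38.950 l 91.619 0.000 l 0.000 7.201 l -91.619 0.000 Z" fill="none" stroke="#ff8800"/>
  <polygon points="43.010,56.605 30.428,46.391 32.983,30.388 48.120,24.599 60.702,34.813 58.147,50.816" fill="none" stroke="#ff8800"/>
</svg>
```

(Gcodetools for Inkscape — laser output)
G21
G90
G0 X171.769 Y12.681
M3 S326
G1 X276.403 Y40.630 F3124
G1 X8.018 Y158.034
M5
G0 X121.266 Y131.242
M3 S326
G1 X212.885 Y131.242 F3124
G1 X212.885 Y124.041
G1 X121.266 Y124.041
G1 X121.266 Y131.242
M5
G0 X43.010 Y113.587
M3 S326
G1 X30.428 Y123.801 F3124
G1 X32.983 Y139.804
G1 X48.120 Y145.593
G1 X60.702 Y135.379
G1 X58.147 Y119.376
G1 X43.010 Y113.587
M5
G0 X0.000 Y0.000

Since the viewBox matches the mm dimensions, user units are millimetres directly. The only transform is the Y-flip y_m = 170.192 − y_svg.

Shape 1 is a open polyline drawn with `<polyline>`. Its stroke #ff8800 means engrave at S326, F3124. After flipping Y the toolpath is (171.769,12.681) → (276.403,40.630) → (8.018,158.034).

Shape 2 is a rectangle drawn with `<path>`. Its stroke #ff8800 means engrave at S326, F3124. After flipping Y the toolpath is (121.266,131.242) → (212.885,131.242) → (212.885,124.041) → (121.266,124.041) → (121.266,131.242), returning to the start.

Shape 3 is a regular polygon drawn with `<polygon>`. Its stroke #ff8800 means engrave at S326, F3124. After flipping Y the toolpath is (43.010,113.587) → (30.428,123.801) → (32.983,139.804) → (48.120,145.593) → (60.702,135.379) → (58.147,119.376) → (43.010,113.587), returning to the start.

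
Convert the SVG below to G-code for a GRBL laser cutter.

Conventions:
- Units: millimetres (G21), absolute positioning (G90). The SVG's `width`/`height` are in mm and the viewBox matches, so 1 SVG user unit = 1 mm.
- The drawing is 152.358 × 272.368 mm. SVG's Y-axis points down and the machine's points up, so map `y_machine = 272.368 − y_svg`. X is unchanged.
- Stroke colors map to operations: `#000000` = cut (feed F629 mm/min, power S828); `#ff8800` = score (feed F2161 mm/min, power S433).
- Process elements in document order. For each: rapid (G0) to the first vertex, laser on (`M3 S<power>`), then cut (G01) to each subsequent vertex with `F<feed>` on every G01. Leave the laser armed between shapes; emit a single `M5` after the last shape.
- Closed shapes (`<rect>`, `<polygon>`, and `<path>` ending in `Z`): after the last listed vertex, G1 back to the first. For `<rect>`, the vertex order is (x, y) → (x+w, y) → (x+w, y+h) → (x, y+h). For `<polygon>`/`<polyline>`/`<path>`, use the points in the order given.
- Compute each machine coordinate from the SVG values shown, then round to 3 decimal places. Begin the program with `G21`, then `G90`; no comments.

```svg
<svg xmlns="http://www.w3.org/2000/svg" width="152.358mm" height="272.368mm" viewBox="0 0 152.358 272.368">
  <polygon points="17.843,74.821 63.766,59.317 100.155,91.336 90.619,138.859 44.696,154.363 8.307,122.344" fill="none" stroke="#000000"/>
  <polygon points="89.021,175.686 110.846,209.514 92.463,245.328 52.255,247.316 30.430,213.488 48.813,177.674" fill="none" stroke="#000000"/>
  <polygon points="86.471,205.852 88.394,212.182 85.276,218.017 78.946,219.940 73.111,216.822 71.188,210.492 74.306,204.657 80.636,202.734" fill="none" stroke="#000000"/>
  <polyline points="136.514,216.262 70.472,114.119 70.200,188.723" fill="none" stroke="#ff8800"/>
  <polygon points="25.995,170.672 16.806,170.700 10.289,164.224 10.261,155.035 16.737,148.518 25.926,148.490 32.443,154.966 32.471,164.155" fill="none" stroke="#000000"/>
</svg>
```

viewBox `0 0 152.358 272.368` with mm width/height → 1 unit = 1 mm. Flip: y_m = 272.368 − y_svg.

**Shape 1** — `<polygon>` regular polygon, stroke `#000000` → cut (S828, F629). Machine vertices: (17.843,197.547) → (63.766,213.051) → (100.155,181.032) → (90.619,133.509) → (44.696,118.005) → (8.307,150.024) → (17.843,197.547). Closed: final G1 returns to the first vertex.

**Shape 2** — `<polygon>` regular polygon, stroke `#000000` → cut (S828, F629). Machine vertices: (89.021,96.682) → (110.846,62.854) → (92.463,27.040) → (52.255,25.052) → (30.430,58.880) → (48.813,94.694) → (89.021,96.682). Closed: final G1 returns to the first vertex.

**Shape 3** — `<polygon>` regular polygon, stroke `#000000` → cut (S828, F629). Machine vertices: (86.471,66.516) → (88.394,60.186) → (85.276,54.351) → (78.946,52.428) → (73.111,55.546) → (71.188,61.876) → (74.306,67.711) → (80.636,69.634) → (86.471,66.516). Closed: final G1 returns to the first vertex.

**Shape 4** — `<polyline>` open polyline, stroke `#ff8800` → score (S433, F2161). Machine vertices: (136.514,56.106) → (70.472,158.249) → (70.200,83.645). Open path.

**Shape 5** — `<polygon>` regular polygon, stroke `#000000` → cut (S828, F629). Machine vertices: (25.995,101.696) → (16.806,101.668) → (10.289,108.144) → (10.261,117.333) → (16.737,123.850) → (25.926,123.878) → (32.443,117.402) → (32.471,108.213) → (25.995,101.696). Closed: final G1 returns to the first vertex.

G21
G90
G0 X17.843 Y197.547
M3 S828
G01 X63.766 Y213.051 F629
G01 X100.155 Y181.032 F629
G01 X90.619 Y133.509 F629
G01 X44.696 Y118.005 F629
G01 X8.307 Y150.024 F629
G01 X17.843 Y197.547 F629
G0 X89.021 Y96.682
M3 S828
G01 X110.846 Y62.854 F629
G01 X92.463 Y27.040 F629
G01 X52.255 Y25.052 F629
G01 X30.430 Y58.880 F629
G01 X48.813 Y94.694 F629
G01 X89.021 Y96.682 F629
G0 X86.471 Y66.516
M3 S828
G01 X88.394 Y60.186 F629
G01 X85.276 Y54.351 F629
G01 X78.946 Y52.428 F629
G01 X73.111 Y55.546 F629
G01 X71.188 Y61.876 F629
G01 X74.306 Y67.711 F629
G01 X80.636 Y69.634 F629
G01 X86.471 Y66.516 F629
G0 X136.514 Y56.106
M3 S433
G01 X70.472 Y158.249 F2161
G01 X70.200 Y83.645 F2161
G0 X25.995 Y101.696
M3 S828
G01 X16.806 Y101.668 F629
G01 X10.289 Y108.144 F629
G01 X10.261 Y117.333 F629
G01 X16.737 Y123.850 F629
G01 X25.926 Y123.878 F629
G01 X32.443 Y117.402 F629
G01 X32.471 Y108.213 F629
G01 X25.995 Y101.696 F629
M5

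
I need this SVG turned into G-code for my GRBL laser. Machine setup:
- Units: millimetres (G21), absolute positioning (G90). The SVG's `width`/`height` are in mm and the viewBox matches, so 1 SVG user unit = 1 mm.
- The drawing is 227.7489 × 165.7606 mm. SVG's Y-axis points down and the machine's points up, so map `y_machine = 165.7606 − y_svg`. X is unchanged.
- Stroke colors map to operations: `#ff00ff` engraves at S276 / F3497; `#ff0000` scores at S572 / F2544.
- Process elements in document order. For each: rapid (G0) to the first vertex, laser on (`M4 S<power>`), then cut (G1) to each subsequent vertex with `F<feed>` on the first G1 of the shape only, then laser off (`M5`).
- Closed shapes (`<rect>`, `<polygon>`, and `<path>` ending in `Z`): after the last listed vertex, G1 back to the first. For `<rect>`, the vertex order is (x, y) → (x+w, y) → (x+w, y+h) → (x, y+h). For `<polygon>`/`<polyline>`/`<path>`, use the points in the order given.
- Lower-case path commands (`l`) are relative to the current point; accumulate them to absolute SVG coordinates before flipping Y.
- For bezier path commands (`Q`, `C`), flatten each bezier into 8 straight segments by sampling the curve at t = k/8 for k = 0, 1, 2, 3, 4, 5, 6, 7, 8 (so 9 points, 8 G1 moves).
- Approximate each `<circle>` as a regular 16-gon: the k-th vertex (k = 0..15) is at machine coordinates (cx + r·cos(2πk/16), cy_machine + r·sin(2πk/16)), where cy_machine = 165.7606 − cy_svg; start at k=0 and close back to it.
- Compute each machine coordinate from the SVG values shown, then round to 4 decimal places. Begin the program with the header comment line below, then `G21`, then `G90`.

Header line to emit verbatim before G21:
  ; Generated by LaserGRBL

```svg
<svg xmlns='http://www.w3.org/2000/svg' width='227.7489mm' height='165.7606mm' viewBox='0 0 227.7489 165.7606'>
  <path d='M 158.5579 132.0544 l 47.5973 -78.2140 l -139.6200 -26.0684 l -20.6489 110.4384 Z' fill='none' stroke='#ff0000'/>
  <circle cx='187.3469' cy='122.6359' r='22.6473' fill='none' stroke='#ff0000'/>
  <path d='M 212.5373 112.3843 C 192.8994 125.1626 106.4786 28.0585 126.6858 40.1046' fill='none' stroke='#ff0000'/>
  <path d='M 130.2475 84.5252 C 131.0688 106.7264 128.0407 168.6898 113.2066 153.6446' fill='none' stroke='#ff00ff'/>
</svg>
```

1 u = 1 mm; y_m = 165.7606 − y.

[1] `<path>` closed polygon, #ff0000→score S572 F2544: (158.5579,33.7062) → (206.1552,111.9202) → (66.5352,137.9886) → (45.8863,27.5502) → (158.5579,33.7062) (closed)

[2] `<circle>` circle, #ff0000→score S572 F2544: (209.9942,43.1247) → (208.2703,51.7914) → (203.3610,59.1388) → (196.0136,64.0481) → (187.3469,65.7720) → (178.6802,64.0481) → (171.3328,59.1388) → (166.4235,51.7914) → (164.6996,43.1247) → (166.4235,34.4580) → (171.3328,27.1106) → (178.6802,22.2013) → (187.3469,20.4774) → (196.0136,22.2013) → (203.3610,27.1106) → (208.2703,34.4580) → (209.9942,43.1247) (closed)

[3] `<path>` cubic bezier, #ff0000→score S572 F2544: (212.5373,53.3763) → (202.3813,53.3074) → (187.9966,60.9731) → (171.4153,73.8068) → (154.6696,89.2416) → (139.7917,104.7107) → (128.8136,117.6473) → (123.7676,125.4847) → (126.6858,125.6560)

[4] `<path>` cubic bezier, #ff00ff→engrave S276 F3497: (130.2475,81.2354) → (130.3595,71.2742) → (130.0174,58.9536) → (129.1279,45.6422) → (127.5978,32.7083) → (125.3339,21.5203) → (122.2429,13.4467) → (118.2315,9.8558) → (113.2066,12.1160)

; Generated by LaserGRBL
G21
G90
G0 X158.5579 Y33.7062
M4 S572
G1 X206.1552 Y111.9202 F2544
G1 X66.5352 Y137.9886
G1 X45.8863 Y27.5502
G1 X158.5579 Y33.7062
M5
G0 X209.9942 Y43.1247
M4 S572
G1 X208.2703 Y51.7914 F2544
G1 X203.3610 Y59.1388
G1 X196.0136 Y64.0481
G1 X187.3469 Y65.7720
G1 X178.6802 Y64.0481
G1 X171.3328 Y59.1388
G1 X166.4235 Y51.7914
G1 X164.6996 Y43.1247
G1 X166.4235 Y34.4580
G1 X171.3328 Y27.1106
G1 X178.6802 Y22.2013
G1 X187.3469 Y20.4774
G1 X196.0136 Y22.2013
G1 X203.3610 Y27.1106
G1 X208.2703 Y34.4580
G1 X209.9942 Y43.1247
M5
G0 X212.5373 Y53.3763
M4 S572
G1 X202.3813 Y53.3074 F2544
G1 X187.9966 Y60.9731
G1 X171.4153 Y73.8068
G1 X154.6696 Y89.2416
G1 X139.7917 Y104.7107
G1 X128.8136 Y117.6473
G1 X123.7676 Y125.4847
G1 X126.6858 Y125.6560
M5
G0 X130.2475 Y81.2354
M4 S276
G1 X130.3595 Y71.2742 F3497
G1 X130.0174 Y58.9536
G1 X129.1279 Y45.6422
G1 X127.5978 Y32.7083
G1 X125.3339 Y21.5203
G1 X122.2429 Y13.4467
G1 X118.2315 Y9.8558
G1 X113.2066 Y12.1160
M5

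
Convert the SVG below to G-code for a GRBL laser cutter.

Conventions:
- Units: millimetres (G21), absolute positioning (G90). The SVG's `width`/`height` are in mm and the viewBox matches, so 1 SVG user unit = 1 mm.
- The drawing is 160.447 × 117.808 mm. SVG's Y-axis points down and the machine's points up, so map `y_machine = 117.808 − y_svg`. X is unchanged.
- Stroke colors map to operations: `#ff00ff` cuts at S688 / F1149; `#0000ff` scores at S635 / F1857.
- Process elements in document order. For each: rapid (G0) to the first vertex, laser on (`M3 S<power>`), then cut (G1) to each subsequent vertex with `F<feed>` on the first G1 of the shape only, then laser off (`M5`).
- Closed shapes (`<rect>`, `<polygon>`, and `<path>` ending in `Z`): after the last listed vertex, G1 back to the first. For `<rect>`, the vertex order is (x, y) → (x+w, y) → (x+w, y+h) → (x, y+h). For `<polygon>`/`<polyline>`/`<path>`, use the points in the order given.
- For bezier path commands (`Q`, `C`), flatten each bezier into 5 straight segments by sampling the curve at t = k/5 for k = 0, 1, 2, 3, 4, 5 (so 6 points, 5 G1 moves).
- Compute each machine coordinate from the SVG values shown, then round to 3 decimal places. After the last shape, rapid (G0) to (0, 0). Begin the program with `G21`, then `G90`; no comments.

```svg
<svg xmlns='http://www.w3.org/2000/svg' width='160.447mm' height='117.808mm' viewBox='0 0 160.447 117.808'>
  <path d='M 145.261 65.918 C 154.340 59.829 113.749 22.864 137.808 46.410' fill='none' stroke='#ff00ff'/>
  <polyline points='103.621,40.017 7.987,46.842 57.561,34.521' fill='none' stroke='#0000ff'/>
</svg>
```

G21
G90
G0 X145.261 Y51.890
M3 S688
G1 X145.663 Y58.517 F1149
G1 X139.631 Y68.169
G1 X132.653 Y76.457
G1 X130.216 Y78.995
G1 X137.808 Y71.398
M5
G0 X103.621 Y77.791
M3 S635
G1 X7.987 Y70.966 F1857
G1 X57.561 Y83.287
M5
G0 X0.000 Y0.000

Since the viewBox matches the mm dimensions, user units are millimetres directly. The only transform is the Y-flip y_m = 117.808 − y_svg.

Shape 1 is a cubic bezier drawn with `<path>`. Its stroke #ff00ff means cut at S688, F1149. After flipping Y the toolpath is (145.261,51.890) → (145.663,58.517) → (139.631,68.169) → (132.653,76.457) → (130.216,78.995) → (137.808,71.398).

Shape 2 is a open polyline drawn with `<polyline>`. Its stroke #0000ff means score at S635, F1857. After flipping Y the toolpath is (103.621,77.791) → (7.987,70.966) → (57.561,83.287).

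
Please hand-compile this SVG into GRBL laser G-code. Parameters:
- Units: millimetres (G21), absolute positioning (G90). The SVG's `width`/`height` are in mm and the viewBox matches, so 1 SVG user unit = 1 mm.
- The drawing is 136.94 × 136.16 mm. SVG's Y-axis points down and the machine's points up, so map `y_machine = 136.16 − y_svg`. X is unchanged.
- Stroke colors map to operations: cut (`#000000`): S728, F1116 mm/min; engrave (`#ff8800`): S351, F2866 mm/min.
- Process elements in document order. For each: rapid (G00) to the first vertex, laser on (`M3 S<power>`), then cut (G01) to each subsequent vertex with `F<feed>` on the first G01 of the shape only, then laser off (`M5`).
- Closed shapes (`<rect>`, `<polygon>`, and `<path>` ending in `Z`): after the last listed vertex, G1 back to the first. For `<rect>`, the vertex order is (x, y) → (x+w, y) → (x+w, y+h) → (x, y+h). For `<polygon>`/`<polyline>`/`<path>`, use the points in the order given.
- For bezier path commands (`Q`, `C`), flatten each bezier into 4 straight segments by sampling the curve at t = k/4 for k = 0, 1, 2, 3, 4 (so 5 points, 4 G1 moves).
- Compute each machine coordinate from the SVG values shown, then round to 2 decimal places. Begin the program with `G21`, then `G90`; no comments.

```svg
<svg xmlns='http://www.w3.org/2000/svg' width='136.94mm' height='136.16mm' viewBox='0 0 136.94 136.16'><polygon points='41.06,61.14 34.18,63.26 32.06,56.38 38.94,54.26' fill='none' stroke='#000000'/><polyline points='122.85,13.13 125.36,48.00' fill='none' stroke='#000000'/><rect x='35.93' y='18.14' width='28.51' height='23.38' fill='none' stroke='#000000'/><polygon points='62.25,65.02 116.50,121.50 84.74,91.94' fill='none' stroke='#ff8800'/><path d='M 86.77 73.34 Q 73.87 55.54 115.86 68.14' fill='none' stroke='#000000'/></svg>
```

1 u = 1 mm; y_m = 136.16 − y.

[1] `<polygon>` regular polygon, #000000→cut S728 F1116: (41.06,75.02) → (34.18,72.90) → (32.06,79.78) → (38.94,81.90) → (41.06,75.02) (closed)

[2] `<polyline>` line segment, #000000→cut S728 F1116: (122.85,123.03) → (125.36,88.16)

[3] `<rect>` rectangle, #000000→cut S728 F1116: (35.93,118.02) → (64.44,118.02) → (64.44,94.64) → (35.93,94.64) → (35.93,118.02) (closed)

[4] `<polygon>` closed polygon, #ff8800→engrave S351 F2866: (62.25,71.14) → (116.50,14.66) → (84.74,44.22) → (62.25,71.14) (closed)

[5] `<path>` quadratic bezier, #000000→cut S728 F1116: (86.77,62.82) → (83.75,69.82) → (87.59,73.02) → (98.30,72.42) → (115.86,68.02)

G21
G90
G00 X41.06 Y75.02
M3 S728
G01 X34.18 Y72.90 F1116
G01 X32.06 Y79.78
G01 X38.94 Y81.90
G01 X41.06 Y75.02
M5
G00 X122.85 Y123.03
M3 S728
G01 X125.36 Y88.16 F1116
M5
G00 X35.93 Y118.02
M3 S728
G01 X64.44 Y118.02 F1116
G01 X64.44 Y94.64
G01 X35.93 Y94.64
G01 X35.93 Y118.02
M5
G00 X62.25 Y71.14
M3 S351
G01 X116.50 Y14.66 F2866
G01 X84.74 Y44.22
G01 X62.25 Y71.14
M5
G00 X86.77 Y62.82
M3 S728
G01 X83.75 Y69.82 F1116
G01 X87.59 Y73.02
G01 X98.30 Y72.42
G01 X115.86 Y68.02
M5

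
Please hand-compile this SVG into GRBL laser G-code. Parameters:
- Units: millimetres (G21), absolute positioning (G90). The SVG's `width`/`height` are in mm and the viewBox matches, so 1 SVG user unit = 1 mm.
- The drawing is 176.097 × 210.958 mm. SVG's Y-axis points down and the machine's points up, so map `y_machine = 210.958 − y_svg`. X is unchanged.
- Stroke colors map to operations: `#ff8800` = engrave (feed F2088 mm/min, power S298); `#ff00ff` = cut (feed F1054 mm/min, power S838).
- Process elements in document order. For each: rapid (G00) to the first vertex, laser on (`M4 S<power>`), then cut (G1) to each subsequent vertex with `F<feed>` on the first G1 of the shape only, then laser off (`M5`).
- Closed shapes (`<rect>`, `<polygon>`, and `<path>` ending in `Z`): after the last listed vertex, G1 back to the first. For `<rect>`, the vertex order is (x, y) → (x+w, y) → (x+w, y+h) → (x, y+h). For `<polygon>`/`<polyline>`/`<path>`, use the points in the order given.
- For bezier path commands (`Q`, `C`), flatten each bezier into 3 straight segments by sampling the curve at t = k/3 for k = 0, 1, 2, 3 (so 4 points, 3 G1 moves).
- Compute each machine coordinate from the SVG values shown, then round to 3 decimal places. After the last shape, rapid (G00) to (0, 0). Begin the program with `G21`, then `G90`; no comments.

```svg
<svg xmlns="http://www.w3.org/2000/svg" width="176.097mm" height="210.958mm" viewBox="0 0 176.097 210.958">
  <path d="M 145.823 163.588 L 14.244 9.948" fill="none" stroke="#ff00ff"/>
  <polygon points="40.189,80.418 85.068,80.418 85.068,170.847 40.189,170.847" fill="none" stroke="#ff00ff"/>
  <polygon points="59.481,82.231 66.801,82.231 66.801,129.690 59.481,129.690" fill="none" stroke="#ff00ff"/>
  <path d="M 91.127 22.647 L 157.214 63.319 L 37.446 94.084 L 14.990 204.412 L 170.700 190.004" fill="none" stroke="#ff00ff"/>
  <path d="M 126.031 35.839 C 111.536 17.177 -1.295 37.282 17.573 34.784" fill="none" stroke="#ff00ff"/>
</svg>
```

G21
G90
G00 X145.823 Y47.370
M4 S838
G1 X14.244 Y201.010 F1054
M5
G00 X40.189 Y130.540
M4 S838
G1 X85.068 Y130.540 F1054
G1 X85.068 Y40.111
G1 X40.189 Y40.111
G1 X40.189 Y130.540
M5
G00 X59.481 Y128.727
M4 S838
G1 X66.801 Y128.727 F1054
G1 X66.801 Y81.268
G1 X59.481 Y81.268
G1 X59.481 Y128.727
M5
G00 X91.127 Y188.311
M4 S838
G1 X157.214 Y147.639 F1054
G1 X37.446 Y116.874
G1 X14.990 Y6.546
G1 X170.700 Y20.954
M5
G00 X126.031 Y175.119
M4 S838
G1 X87.277 Y183.132 F1054
G1 X34.085 Y178.937
G1 X17.573 Y176.174
M5
G00 X0.000 Y0.000

1 u = 1 mm; y_m = 210.958 − y.

[1] `<path>` line segment, #ff00ff→cut S838 F1054: (145.823,47.370) → (14.244,201.010)

[2] `<polygon>` rectangle, #ff00ff→cut S838 F1054: (40.189,130.540) → (85.068,130.540) → (85.068,40.111) → (40.189,40.111) → (40.189,130.540) (closed)

[3] `<polygon>` rectangle, #ff00ff→cut S838 F1054: (59.481,128.727) → (66.801,128.727) → (66.801,81.268) → (59.481,81.268) → (59.481,128.727) (closed)

[4] `<path>` open polyline, #ff00ff→cut S838 F1054: (91.127,188.311) → (157.214,147.639) → (37.446,116.874) → (14.990,6.546) → (170.700,20.954)

[5] `<path>` cubic bezier, #ff00ff→cut S838 F1054: (126.031,175.119) → (87.277,183.132) → (34.085,178.937) → (17.573,176.174)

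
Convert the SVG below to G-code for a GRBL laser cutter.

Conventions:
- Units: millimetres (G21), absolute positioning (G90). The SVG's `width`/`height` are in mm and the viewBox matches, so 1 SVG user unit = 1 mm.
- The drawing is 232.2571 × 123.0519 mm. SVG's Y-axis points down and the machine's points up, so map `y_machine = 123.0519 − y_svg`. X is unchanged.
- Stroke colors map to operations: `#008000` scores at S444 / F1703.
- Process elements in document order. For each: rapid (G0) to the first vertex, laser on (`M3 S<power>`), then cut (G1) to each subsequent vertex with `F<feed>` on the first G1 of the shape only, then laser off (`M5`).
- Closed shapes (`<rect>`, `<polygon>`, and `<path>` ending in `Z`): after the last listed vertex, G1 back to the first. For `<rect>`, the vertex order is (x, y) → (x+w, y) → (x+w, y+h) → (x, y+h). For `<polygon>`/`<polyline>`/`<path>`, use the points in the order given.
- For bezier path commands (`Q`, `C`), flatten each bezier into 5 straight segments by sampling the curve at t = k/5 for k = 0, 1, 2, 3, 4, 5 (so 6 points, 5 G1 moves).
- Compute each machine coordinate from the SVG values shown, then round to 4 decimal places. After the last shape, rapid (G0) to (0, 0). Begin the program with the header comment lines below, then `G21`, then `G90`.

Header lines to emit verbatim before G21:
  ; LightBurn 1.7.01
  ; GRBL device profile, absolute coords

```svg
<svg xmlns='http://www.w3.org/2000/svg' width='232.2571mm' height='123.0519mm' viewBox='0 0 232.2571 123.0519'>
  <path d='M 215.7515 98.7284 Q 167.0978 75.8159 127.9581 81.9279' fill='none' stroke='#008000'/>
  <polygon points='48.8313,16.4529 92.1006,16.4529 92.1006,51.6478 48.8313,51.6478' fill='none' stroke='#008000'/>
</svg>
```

Since the viewBox matches the mm dimensions, user units are millimetres directly. The only transform is the Y-flip y_m = 123.0519 − y_svg.

Shape 1 is a quadratic bezier drawn with `<path>`. Its stroke #008000 means score at S444, F1703. After flipping Y the toolpath is (215.7515,24.3235) → (196.6706,32.3275) → (178.3508,38.0096) → (160.7921,41.3697) → (143.9945,42.4078) → (127.9581,41.1240).

Shape 2 is a rectangle drawn with `<polygon>`. Its stroke #008000 means score at S444, F1703. After flipping Y the toolpath is (48.8313,106.5990) → (92.1006,106.5990) → (92.1006,71.4041) → (48.8313,71.4041) → (48.8313,106.5990), returning to the start.

; LightBurn 1.7.01
; GRBL device profile, absolute coords
G21
G90
G0 X215.7515 Y24.3235
M3 S444
G1 X196.6706 Y32.3275 F1703
G1 X178.3508 Y38.0096
G1 X160.7921 Y41.3697
G1 X143.9945 Y42.4078
G1 X127.9581 Y41.1240
M5
G0 X48.8313 Y106.5990
M3 S444
G1 X92.1006 Y106.5990 F1703
G1 X92.1006 Y71.4041
G1 X48.8313 Y71.4041
G1 X48.8313 Y106.5990
M5
G0 X0.0000 Y0.0000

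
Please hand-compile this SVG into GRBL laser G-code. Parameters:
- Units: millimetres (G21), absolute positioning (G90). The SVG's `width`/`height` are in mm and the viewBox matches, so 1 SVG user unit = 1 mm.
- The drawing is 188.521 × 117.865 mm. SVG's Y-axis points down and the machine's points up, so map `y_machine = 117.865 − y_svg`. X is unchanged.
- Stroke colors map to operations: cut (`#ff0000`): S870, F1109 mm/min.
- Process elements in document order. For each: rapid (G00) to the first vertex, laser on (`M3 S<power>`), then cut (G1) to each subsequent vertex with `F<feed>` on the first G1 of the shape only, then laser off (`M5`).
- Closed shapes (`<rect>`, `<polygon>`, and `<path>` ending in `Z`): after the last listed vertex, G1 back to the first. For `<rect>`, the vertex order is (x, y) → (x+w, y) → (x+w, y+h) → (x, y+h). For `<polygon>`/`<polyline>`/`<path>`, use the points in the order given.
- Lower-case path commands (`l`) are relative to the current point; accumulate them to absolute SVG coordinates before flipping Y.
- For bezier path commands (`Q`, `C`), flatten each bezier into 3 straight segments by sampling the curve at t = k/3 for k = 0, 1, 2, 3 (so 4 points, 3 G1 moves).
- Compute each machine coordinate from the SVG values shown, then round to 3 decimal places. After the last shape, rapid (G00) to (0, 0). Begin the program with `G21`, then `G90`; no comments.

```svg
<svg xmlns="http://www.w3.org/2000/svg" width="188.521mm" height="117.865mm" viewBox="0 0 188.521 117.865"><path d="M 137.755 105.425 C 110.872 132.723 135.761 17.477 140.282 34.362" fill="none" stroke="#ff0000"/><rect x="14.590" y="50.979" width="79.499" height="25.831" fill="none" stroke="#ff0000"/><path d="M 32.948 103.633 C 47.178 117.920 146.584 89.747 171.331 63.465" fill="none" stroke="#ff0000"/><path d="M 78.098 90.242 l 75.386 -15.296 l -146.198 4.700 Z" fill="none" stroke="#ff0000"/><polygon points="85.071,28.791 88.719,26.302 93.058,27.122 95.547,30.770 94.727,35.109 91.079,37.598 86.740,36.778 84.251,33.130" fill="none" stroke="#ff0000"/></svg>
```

G21
G90
G00 X137.755 Y12.440
M3 S870
G1 X125.457 Y22.484 F1109
G1 X131.644 Y66.517
G1 X140.282 Y83.503
M5
G00 X14.590 Y66.886
M3 S870
G1 X94.089 Y66.886 F1109
G1 X94.089 Y41.055
G1 X14.590 Y41.055
G1 X14.590 Y66.886
M5
G00 X32.948 Y14.232
M3 S870
G1 X69.650 Y12.456 F1109
G1 X127.617 Y29.130
G1 X171.331 Y54.400
M5
G00 X78.098 Y27.623
M3 S870
G1 X153.484 Y42.919 F1109
G1 X7.286 Y38.219
G1 X78.098 Y27.623
M5
G00 X85.071 Y89.074
M3 S870
G1 X88.719 Y91.563 F1109
G1 X93.058 Y90.743
G1 X95.547 Y87.095
G1 X94.727 Y82.756
G1 X91.079 Y80.267
G1 X86.740 Y81.087
G1 X84.251 Y84.735
G1 X85.071 Y89.074
M5
G00 X0.000 Y0.000

viewBox `0 0 188.521 117.865` with mm width/height → 1 unit = 1 mm. Flip: y_m = 117.865 − y_svg.

**Shape 1** — `<path>` cubic bezier, stroke `#ff0000` → cut (S870, F1109). Control points (SVG): P0=(137.755,105.425), P1=(110.872,132.723), P2=(135.761,17.477), P3=(140.282,34.362); sampled at t=k/3. Machine vertices: (137.755,12.440) → (125.457,22.484) → (131.644,66.517) → (140.282,83.503). Open path.

**Shape 2** — `<rect>` rectangle, stroke `#ff0000` → cut (S870, F1109). Machine vertices: (14.590,66.886) → (94.089,66.886) → (94.089,41.055) → (14.590,41.055) → (14.590,66.886). Closed: final G1 returns to the first vertex.

**Shape 3** — `<path>` cubic bezier, stroke `#ff0000` → cut (S870, F1109). Control points (SVG): P0=(32.948,103.633), P1=(47.178,117.920), P2=(146.584,89.747), P3=(171.331,63.465); sampled at t=k/3. Machine vertices: (32.948,14.232) → (69.650,12.456) → (127.617,29.130) → (171.331,54.400). Open path.

**Shape 4** — `<path>` closed polygon, stroke `#ff0000` → cut (S870, F1109). Machine vertices: (78.098,27.623) → (153.484,42.919) → (7.286,38.219) → (78.098,27.623). Closed: final G1 returns to the first vertex.

**Shape 5** — `<polygon>` regular polygon, stroke `#ff0000` → cut (S870, F1109). Machine vertices: (85.071,89.074) → (88.719,91.563) → (93.058,90.743) → (95.547,87.095) → (94.727,82.756) → (91.079,80.267) → (86.740,81.087) → (84.251,84.735) → (85.071,89.074). Closed: final G1 returns to the first vertex.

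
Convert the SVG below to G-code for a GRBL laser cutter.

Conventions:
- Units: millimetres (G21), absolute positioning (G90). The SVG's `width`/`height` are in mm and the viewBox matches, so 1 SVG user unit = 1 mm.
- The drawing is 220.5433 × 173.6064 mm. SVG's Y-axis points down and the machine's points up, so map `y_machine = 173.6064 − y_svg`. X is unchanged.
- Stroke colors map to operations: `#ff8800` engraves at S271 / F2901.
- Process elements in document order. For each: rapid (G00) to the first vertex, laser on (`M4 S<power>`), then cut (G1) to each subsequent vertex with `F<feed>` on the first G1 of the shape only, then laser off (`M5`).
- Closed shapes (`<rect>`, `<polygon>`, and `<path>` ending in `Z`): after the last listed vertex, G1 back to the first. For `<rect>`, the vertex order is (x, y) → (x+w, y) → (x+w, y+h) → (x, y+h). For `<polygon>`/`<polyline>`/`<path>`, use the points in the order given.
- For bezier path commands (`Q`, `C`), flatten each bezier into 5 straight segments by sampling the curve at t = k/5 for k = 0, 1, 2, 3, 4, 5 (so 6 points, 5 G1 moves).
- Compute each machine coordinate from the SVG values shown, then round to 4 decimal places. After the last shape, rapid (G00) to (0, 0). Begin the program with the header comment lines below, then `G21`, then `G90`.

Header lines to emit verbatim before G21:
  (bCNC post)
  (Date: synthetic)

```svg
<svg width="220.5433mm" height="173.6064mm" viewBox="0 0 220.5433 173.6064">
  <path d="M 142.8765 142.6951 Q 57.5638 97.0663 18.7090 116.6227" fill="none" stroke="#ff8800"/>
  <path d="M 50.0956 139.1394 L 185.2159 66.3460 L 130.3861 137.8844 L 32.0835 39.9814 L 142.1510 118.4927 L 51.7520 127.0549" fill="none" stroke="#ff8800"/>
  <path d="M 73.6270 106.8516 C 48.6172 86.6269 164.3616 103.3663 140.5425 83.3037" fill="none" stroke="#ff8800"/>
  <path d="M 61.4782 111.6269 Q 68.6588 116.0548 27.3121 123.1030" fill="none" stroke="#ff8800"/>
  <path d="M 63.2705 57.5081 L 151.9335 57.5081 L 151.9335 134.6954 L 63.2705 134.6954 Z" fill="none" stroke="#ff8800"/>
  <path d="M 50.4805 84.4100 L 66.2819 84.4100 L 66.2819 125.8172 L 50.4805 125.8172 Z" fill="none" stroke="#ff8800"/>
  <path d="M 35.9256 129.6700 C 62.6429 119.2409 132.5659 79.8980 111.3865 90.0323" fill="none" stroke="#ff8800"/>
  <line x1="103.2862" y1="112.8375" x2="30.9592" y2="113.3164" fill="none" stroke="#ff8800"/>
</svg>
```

Since the viewBox matches the mm dimensions, user units are millimetres directly. The only transform is the Y-flip y_m = 173.6064 − y_svg.

Shape 1 is a quadratic bezier drawn with `<path>`. Its stroke #ff8800 means engrave at S271, F2901. After flipping Y the toolpath is (142.8765,30.9113) → (110.6097,46.5554) → (82.0596,56.9847) → (57.2261,62.1992) → (36.1092,62.1989) → (18.7090,56.9837).

Shape 2 is a open polyline drawn with `<path>`. Its stroke #ff8800 means engrave at S271, F2901. After flipping Y the toolpath is (50.0956,34.4670) → (185.2159,107.2604) → (130.3861,35.7220) → (32.0835,133.6250) → (142.1510,55.1137) → (51.7520,46.5515).

Shape 3 is a cubic bezier drawn with `<path>`. Its stroke #ff8800 means engrave at S271, F2901. After flipping Y the toolpath is (73.6270,66.7548) → (73.2691,75.0441) → (93.2369,78.0027) → (120.0753,79.1715) → (140.3289,82.0913) → (140.5425,90.3027).

Shape 4 is a quadratic bezier drawn with `<path>`. Its stroke #ff8800 means engrave at S271, F2901. After flipping Y the toolpath is (61.4782,61.9795) → (62.4093,60.1035) → (59.4583,58.0179) → (52.6251,55.7227) → (41.9097,53.2179) → (27.3121,50.5034).

Shape 5 is a rectangle drawn with `<path>`. Its stroke #ff8800 means engrave at S271, F2901. After flipping Y the toolpath is (63.2705,116.0983) → (151.9335,116.0983) → (151.9335,38.9110) → (63.2705,38.9110) → (63.2705,116.0983), returning to the start.

Shape 6 is a rectangle drawn with `<path>`. Its stroke #ff8800 means engrave at S271, F2901. After flipping Y the toolpath is (50.4805,89.1964) → (66.2819,89.1964) → (66.2819,47.7892) → (50.4805,47.7892) → (50.4805,89.1964), returning to the start.

Shape 7 is a cubic bezier drawn with `<path>`. Its stroke #ff8800 means engrave at S271, F2901. After flipping Y the toolpath is (35.9256,43.9364) → (56.0662,53.0364) → (80.1294,65.3129) → (101.6683,77.0032) → (114.2363,84.3445) → (111.3865,83.5741).

Shape 8 is a line segment drawn with `<line>`. Its stroke #ff8800 means engrave at S271, F2901. After flipping Y the toolpath is (103.2862,60.7689) → (30.9592,60.2900).

(bCNC post)
(Date: synthetic)
G21
G90
G00 X142.8765 Y30.9113
M4 S271
G1 X110.6097 Y46.5554 F2901
G1 X82.0596 Y56.9847
G1 X57.2261 Y62.1992
G1 X36.1092 Y62.1989
G1 X18.7090 Y56.9837
M5
G00 X50.0956 Y34.4670
M4 S271
G1 X185.2159 Y107.2604 F2901
G1 X130.3861 Y35.7220
G1 X32.0835 Y133.6250
G1 X142.1510 Y55.1137
G1 X51.7520 Y46.5515
M5
G00 X73.6270 Y66.7548
M4 S271
G1 X73.2691 Y75.0441 F2901
G1 X93.2369 Y78.0027
G1 X120.0753 Y79.1715
G1 X140.3289 Y82.0913
G1 X140.5425 Y90.3027
M5
G00 X61.4782 Y61.9795
M4 S271
G1 X62.4093 Y60.1035 F2901
G1 X59.4583 Y58.0179
G1 X52.6251 Y55.7227
G1 X41.9097 Y53.2179
G1 X27.3121 Y50.5034
M5
G00 X63.2705 Y116.0983
M4 S271
G1 X151.9335 Y116.0983 F2901
G1 X151.9335 Y38.9110
G1 X63.2705 Y38.9110
G1 X63.2705 Y116.0983
M5
G00 X50.4805 Y89.1964
M4 S271
G1 X66.2819 Y89.1964 F2901
G1 X66.2819 Y47.7892
G1 X50.4805 Y47.7892
G1 X50.4805 Y89.1964
M5
G00 X35.9256 Y43.9364
M4 S271
G1 X56.0662 Y53.0364 F2901
G1 X80.1294 Y65.3129
G1 X101.6683 Y77.0032
G1 X114.2363 Y84.3445
G1 X111.3865 Y83.5741
M5
G00 X103.2862 Y60.7689
M4 S271
G1 X30.9592 Y60.2900 F2901
M5
G00 X0.0000 Y0.0000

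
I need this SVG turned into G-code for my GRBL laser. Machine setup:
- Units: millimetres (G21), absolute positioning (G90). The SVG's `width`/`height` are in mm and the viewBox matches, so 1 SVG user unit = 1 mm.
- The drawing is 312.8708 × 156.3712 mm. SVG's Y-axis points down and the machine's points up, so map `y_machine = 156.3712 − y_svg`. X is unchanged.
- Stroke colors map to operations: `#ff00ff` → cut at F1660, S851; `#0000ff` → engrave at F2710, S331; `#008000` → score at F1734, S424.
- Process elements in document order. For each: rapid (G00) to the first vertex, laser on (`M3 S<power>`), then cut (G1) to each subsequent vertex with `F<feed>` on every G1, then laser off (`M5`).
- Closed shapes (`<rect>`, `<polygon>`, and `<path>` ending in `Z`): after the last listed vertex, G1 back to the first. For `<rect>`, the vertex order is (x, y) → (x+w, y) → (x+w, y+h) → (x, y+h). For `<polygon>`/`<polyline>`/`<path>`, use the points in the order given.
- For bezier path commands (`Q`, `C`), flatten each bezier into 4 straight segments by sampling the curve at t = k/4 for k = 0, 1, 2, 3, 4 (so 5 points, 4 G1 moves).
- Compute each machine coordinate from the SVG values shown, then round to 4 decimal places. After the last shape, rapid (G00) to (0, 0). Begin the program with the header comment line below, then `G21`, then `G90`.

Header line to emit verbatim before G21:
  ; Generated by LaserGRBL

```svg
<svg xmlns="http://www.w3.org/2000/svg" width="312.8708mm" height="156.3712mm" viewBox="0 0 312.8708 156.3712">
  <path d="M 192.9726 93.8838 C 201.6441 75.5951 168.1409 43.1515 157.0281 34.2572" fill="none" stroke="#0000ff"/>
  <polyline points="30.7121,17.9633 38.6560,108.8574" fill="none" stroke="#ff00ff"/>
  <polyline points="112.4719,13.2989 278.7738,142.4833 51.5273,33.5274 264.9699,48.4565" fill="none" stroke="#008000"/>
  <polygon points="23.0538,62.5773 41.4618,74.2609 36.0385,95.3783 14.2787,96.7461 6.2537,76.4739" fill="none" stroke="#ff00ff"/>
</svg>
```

Since the viewBox matches the mm dimensions, user units are millimetres directly. The only transform is the Y-flip y_m = 156.3712 − y_svg.

Shape 1 is a cubic bezier drawn with `<path>`. Its stroke #0000ff means engrave at S331, F2710. After flipping Y the toolpath is (192.9726,62.4874) → (192.5773,78.2688) → (182.4195,95.8236) → (168.5521,111.6169) → (157.0281,122.1140).

Shape 2 is a line segment drawn with `<polyline>`. Its stroke #ff00ff means cut at S851, F1660. After flipping Y the toolpath is (30.7121,138.4079) → (38.6560,47.5138).

Shape 3 is a open polyline drawn with `<polyline>`. Its stroke #008000 means score at S424, F1734. After flipping Y the toolpath is (112.4719,143.0723) → (278.7738,13.8879) → (51.5273,122.8438) → (264.9699,107.9147).

Shape 4 is a regular polygon drawn with `<polygon>`. Its stroke #ff00ff means cut at S851, F1660. After flipping Y the toolpath is (23.0538,93.7939) → (41.4618,82.1103) → (36.0385,60.9929) → (14.2787,59.6251) → (6.2537,79.8973) → (23.0538,93.7939), returning to the start.

; Generated by LaserGRBL
G21
G90
G00 X192.9726 Y62.4874
M3 S331
G1 X192.5773 Y78.2688 F2710
G1 X182.4195 Y95.8236 F2710
G1 X168.5521 Y111.6169 F2710
G1 X157.0281 Y122.1140 F2710
M5
G00 X30.7121 Y138.4079
M3 S851
G1 X38.6560 Y47.5138 F1660
M5
G00 X112.4719 Y143.0723
M3 S424
G1 X278.7738 Y13.8879 F1734
G1 X51.5273 Y122.8438 F1734
G1 X264.9699 Y107.9147 F1734
M5
G00 X23.0538 Y93.7939
M3 S851
G1 X41.4618 Y82.1103 F1660
G1 X36.0385 Y60.9929 F1660
G1 X14.2787 Y59.6251 F1660
G1 X6.2537 Y79.8973 F1660
G1 X23.0538 Y93.7939 F1660
M5
G00 X0.0000 Y0.0000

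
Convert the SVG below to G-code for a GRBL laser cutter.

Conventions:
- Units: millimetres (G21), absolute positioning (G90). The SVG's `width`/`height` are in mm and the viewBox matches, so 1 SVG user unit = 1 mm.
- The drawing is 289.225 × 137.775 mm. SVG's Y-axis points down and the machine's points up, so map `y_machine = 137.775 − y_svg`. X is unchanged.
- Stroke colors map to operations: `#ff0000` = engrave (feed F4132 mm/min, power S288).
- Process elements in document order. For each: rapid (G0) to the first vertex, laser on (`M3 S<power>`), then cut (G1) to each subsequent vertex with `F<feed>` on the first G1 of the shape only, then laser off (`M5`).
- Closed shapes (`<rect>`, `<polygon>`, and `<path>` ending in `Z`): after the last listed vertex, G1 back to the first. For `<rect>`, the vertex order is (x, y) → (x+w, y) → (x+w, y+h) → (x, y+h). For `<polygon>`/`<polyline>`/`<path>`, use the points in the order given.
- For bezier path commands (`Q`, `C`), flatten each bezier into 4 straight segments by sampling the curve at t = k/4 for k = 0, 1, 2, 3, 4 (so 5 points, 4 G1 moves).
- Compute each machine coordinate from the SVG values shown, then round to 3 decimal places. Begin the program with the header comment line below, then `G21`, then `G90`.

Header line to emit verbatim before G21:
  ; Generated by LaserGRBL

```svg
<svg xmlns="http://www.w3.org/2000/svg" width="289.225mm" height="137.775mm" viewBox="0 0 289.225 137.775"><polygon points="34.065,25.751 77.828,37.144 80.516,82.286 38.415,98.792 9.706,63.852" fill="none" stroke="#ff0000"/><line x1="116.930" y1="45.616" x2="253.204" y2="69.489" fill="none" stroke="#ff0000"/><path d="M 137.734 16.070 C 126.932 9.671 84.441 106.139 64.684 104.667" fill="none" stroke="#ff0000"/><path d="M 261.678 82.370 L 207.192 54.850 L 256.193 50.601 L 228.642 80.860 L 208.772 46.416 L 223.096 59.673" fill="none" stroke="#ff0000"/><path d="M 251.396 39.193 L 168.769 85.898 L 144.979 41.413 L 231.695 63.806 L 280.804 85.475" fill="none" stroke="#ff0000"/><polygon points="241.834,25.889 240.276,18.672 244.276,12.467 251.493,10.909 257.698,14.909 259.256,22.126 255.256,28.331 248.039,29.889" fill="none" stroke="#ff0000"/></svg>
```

; Generated by LaserGRBL
G21
G90
G0 X34.065 Y112.024
M3 S288
G1 X77.828 Y100.631 F4132
G1 X80.516 Y55.489
G1 X38.415 Y38.983
G1 X9.706 Y73.923
G1 X34.065 Y112.024
M5
G0 X116.930 Y92.159
M3 S288
G1 X253.204 Y68.286 F4132
M5
G0 X137.734 Y121.705
M3 S288
G1 X124.541 Y110.354 F4132
G1 X104.567 Y79.254
G1 X82.914 Y47.230
G1 X64.684 Y33.108
M5
G0 X261.678 Y55.405
M3 S288
G1 X207.192 Y82.925 F4132
G1 X256.193 Y87.174
G1 X228.642 Y56.915
G1 X208.772 Y91.359
G1 X223.096 Y78.102
M5
G0 X251.396 Y98.582
M3 S288
G1 X168.769 Y51.877 F4132
G1 X144.979 Y96.362
G1 X231.695 Y73.969
G1 X280.804 Y52.300
M5
G0 X241.834 Y111.886
M3 S288
G1 X240.276 Y119.103 F4132
G1 X244.276 Y125.308
G1 X251.493 Y126.866
G1 X257.698 Y122.866
G1 X259.256 Y115.649
G1 X255.256 Y109.444
G1 X248.039 Y107.886
G1 X241.834 Y111.886
M5

viewBox `0 0 289.225 137.775` with mm width/height → 1 unit = 1 mm. Flip: y_m = 137.775 − y_svg.

**Shape 1** — `<polygon>` regular polygon, stroke `#ff0000` → engrave (S288, F4132). Machine vertices: (34.065,112.024) → (77.828,100.631) → (80.516,55.489) → (38.415,38.983) → (9.706,73.923) → (34.065,112.024). Closed: final G1 returns to the first vertex.

**Shape 2** — `<line>` line segment, stroke `#ff0000` → engrave (S288, F4132). Machine vertices: (116.930,92.159) → (253.204,68.286). Open path.

**Shape 3** — `<path>` cubic bezier, stroke `#ff0000` → engrave (S288, F4132). Control points (SVG): P0=(137.734,16.070), P1=(126.932,9.671), P2=(84.441,106.139), P3=(64.684,104.667); sampled at t=k/4. Machine vertices: (137.734,121.705) → (124.541,110.354) → (104.567,79.254) → (82.914,47.230) → (64.684,33.108). Open path.

**Shape 4** — `<path>` open polyline, stroke `#ff0000` → engrave (S288, F4132). Machine vertices: (261.678,55.405) → (207.192,82.925) → (256.193,87.174) → (228.642,56.915) → (208.772,91.359) → (223.096,78.102). Open path.

**Shape 5** — `<path>` open polyline, stroke `#ff0000` → engrave (S288, F4132). Machine vertices: (251.396,98.582) → (168.769,51.877) → (144.979,96.362) → (231.695,73.969) → (280.804,52.300). Open path.

**Shape 6** — `<polygon>` regular polygon, stroke `#ff0000` → engrave (S288, F4132). Machine vertices: (241.834,111.886) → (240.276,119.103) → (244.276,125.308) → (251.493,126.866) → (257.698,122.866) → (259.256,115.649) → (255.256,109.444) → (248.039,107.886) → (241.834,111.886). Closed: final G1 returns to the first vertex.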